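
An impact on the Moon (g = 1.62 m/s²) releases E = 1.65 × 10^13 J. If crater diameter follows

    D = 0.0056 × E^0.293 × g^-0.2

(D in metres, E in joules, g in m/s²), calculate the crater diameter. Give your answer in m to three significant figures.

E^0.293 = (1.65 × 10^13)^0.293 = 7.460 × 10^3
g^-0.2 = 1.62^-0.2 = 0.9080
D = 0.0056 × 7.460 × 10^3 × 0.9080 = 37.93 m

D ≈ 37.9 m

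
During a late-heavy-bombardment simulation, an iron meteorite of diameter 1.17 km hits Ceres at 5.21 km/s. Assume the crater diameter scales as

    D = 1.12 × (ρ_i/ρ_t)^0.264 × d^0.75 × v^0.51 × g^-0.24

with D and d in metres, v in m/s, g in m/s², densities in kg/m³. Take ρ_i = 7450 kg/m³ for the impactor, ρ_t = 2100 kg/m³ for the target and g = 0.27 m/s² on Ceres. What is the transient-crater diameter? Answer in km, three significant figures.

In SI units: d = 1170 m, v = 5210 m/s.
(ρ_i/ρ_t)^0.264 = (7450/2100)^0.264 = 1.397
d^0.75 = 1170^0.75 = 200.1
v^0.51 = 5210^0.51 = 78.63
g^-0.24 = 0.27^-0.24 = 1.369
D = 1.12 × 1.397 × 200.1 × 78.63 × 1.369 = 33702 m
   = 33.70 km

D ≈ 33.7 km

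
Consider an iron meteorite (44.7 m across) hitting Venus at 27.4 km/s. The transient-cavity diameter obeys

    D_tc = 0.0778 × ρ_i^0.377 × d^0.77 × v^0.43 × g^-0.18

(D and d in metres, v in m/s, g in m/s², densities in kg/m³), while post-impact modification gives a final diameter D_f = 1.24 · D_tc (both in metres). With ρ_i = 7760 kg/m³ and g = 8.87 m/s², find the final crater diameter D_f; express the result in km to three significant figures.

D_f ≈ 2.88 km

v = 27400 m/s.
ρ_i^0.377 = 7760^0.377 = 29.27
d^0.77 = 44.7^0.77 = 18.65
v^0.43 = 27400^0.43 = 80.95
g^-0.18 = 8.87^-0.18 = 0.6751
D_tc = 0.0778 × 29.27 × 18.65 × 80.95 × 0.6751 = 2321 m
D_f = 1.24 × 2321 = 2878 m
     = 2.878 km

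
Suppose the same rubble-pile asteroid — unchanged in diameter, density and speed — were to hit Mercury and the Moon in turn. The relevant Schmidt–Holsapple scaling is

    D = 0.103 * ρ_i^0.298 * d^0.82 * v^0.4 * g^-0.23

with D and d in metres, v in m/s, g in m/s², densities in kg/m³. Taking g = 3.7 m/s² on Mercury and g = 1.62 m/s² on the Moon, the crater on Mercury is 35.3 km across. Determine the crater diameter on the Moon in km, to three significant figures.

All impactor-dependent factors cancel in the ratio, leaving D_Moon/D_Mercury = (g_Moon/g_Mercury)^-0.23.
(1.62/3.7)^-0.23 = 0.4378^-0.23 = 1.209
D_Moon = 1.209 × 35.3 km = 42.7 km

D ≈ 42.7 km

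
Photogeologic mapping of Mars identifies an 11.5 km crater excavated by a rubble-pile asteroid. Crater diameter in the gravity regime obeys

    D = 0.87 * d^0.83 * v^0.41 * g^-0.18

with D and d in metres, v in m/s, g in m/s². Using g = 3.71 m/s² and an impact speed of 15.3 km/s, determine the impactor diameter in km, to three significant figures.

d ≈ 1.05 km

Rearranging for d: d = [D / (0.87 · 15300^0.41 · 3.71^-0.18)]^(1/0.83).
D = 11500 m.
15300^0.41 = 51.97
3.71^-0.18 = 0.7898
Denominator = 0.87 × 51.97 × 0.7898 = 35.71
D / 35.71 = 11500 / 35.71 = 322.0
d = 322.0^(1/0.83) = 322.0^1.2048 = 1051 m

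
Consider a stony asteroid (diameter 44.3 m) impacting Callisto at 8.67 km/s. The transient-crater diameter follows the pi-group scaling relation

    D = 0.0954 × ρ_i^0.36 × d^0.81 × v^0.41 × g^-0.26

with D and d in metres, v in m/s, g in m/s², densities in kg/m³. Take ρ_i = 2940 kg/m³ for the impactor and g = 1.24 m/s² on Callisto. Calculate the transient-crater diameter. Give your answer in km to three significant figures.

In SI units: v = 8670 m/s.
ρ_i^0.36 = 2940^0.36 = 17.73
d^0.81 = 44.3^0.81 = 21.56
v^0.41 = 8670^0.41 = 41.17
g^-0.26 = 1.24^-0.26 = 0.9456
D = 0.0954 × 17.73 × 21.56 × 41.17 × 0.9456 = 1420 m
   = 1.420 km

D ≈ 1.42 km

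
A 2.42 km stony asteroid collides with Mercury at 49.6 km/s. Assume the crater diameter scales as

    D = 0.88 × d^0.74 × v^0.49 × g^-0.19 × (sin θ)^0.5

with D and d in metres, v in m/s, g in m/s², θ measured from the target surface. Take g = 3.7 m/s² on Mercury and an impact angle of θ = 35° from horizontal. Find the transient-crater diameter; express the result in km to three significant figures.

D ≈ 33.2 km

In SI units: d = 2420 m, v = 49600 m/s.
d^0.74 = 2420^0.74 = 319.2
v^0.49 = 49600^0.49 = 199.9
g^-0.19 = 3.7^-0.19 = 0.7799
(sin 35°)^0.5 = 0.5736^0.5 = 0.7574
D = 0.88 × 319.2 × 199.9 × 0.7799 × 0.7574 = 33168 m
   = 33.17 km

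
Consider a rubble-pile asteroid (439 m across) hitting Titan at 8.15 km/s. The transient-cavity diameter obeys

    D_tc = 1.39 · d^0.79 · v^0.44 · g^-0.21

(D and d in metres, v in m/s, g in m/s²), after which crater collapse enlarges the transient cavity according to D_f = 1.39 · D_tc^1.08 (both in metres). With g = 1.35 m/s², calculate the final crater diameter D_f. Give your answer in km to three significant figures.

v = 8150 m/s.
d^0.79 = 439^0.79 = 122.3
v^0.44 = 8150^0.44 = 52.59
g^-0.21 = 1.35^-0.21 = 0.9389
D_tc = 1.39 × 122.3 × 52.59 × 0.9389 = 8394 m
D_f = 1.39 × (8394)^1.08 = 24038 m
     = 24.04 km

D_f ≈ 24.0 km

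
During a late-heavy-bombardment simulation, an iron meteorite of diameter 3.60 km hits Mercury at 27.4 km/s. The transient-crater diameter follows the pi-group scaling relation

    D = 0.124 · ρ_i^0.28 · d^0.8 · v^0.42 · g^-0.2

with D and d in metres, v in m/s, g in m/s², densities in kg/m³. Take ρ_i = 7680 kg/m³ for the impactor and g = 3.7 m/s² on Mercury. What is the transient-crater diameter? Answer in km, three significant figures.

In SI units: d = 3600 m, v = 27400 m/s.
ρ_i^0.28 = 7680^0.28 = 12.24
d^0.8 = 3600^0.8 = 699.9
v^0.42 = 27400^0.42 = 73.09
g^-0.2 = 3.7^-0.2 = 0.7698
D = 0.124 × 12.24 × 699.9 × 73.09 × 0.7698 = 59769 m
   = 59.77 km

D ≈ 59.8 km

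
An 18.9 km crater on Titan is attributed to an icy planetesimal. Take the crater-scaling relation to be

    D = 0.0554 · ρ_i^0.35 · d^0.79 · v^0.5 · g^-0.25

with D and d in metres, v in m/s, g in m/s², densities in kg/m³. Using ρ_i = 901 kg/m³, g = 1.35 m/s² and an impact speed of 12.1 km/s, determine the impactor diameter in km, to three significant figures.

d ≈ 1.42 km

Rearranging for d: d = [D / (0.0554 · 901^0.35 · 12100^0.5 · 1.35^-0.25)]^(1/0.79).
D = 18900 m.
901^0.35 = 10.82
12100^0.5 = 110.0
1.35^-0.25 = 0.9277
Denominator = 0.0554 × 10.82 × 110.0 × 0.9277 = 61.17
D / 61.17 = 18900 / 61.17 = 309.0
d = 309.0^(1/0.79) = 309.0^1.2658 = 1418 m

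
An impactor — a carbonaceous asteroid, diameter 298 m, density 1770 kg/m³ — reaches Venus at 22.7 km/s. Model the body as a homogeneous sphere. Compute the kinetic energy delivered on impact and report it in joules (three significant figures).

E ≈ 6.32 × 10^18 J

v = 22700 m/s.
Mass m = (π/6) ρ d³ = (π/6) × 1770 × (298)³ = 2.453 × 10^10 kg
E = ½ m v² = 0.5 × 2.453 × 10^10 × (22700)² = 6.320 × 10^18 J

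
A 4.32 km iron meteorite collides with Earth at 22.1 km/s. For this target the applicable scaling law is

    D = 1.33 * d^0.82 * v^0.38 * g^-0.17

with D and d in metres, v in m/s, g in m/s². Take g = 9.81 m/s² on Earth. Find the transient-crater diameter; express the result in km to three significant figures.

In SI units: d = 4320 m, v = 22100 m/s.
d^0.82 = 4320^0.82 = 957.4
v^0.38 = 22100^0.38 = 44.76
g^-0.17 = 9.81^-0.17 = 0.6783
D = 1.33 × 957.4 × 44.76 × 0.6783 = 38660 m
   = 38.66 km

D ≈ 38.7 km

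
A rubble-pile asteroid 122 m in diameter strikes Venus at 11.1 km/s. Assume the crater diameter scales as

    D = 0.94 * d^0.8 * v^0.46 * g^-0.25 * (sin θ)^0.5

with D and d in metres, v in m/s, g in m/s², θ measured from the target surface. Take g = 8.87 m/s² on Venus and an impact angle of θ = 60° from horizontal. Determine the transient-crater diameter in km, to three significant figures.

In SI units: v = 11100 m/s.
d^0.8 = 122^0.8 = 46.68
v^0.46 = 11100^0.46 = 72.59
g^-0.25 = 8.87^-0.25 = 0.5795
(sin 60°)^0.5 = 0.8660^0.5 = 0.9306
D = 0.94 × 46.68 × 72.59 × 0.5795 × 0.9306 = 1718 m
   = 1.718 km

D ≈ 1.72 km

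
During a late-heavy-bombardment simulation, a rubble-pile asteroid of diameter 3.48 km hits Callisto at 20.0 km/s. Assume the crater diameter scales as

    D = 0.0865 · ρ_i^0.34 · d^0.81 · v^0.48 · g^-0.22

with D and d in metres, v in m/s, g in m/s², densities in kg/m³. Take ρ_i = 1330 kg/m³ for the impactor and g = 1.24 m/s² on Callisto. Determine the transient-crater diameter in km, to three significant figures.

D ≈ 81.6 km

In SI units: d = 3480 m, v = 20000 m/s.
ρ_i^0.34 = 1330^0.34 = 11.54
d^0.81 = 3480^0.81 = 739.1
v^0.48 = 20000^0.48 = 116.0
g^-0.22 = 1.24^-0.22 = 0.9538
D = 0.0865 × 11.54 × 739.1 × 116.0 × 0.9538 = 81628 m
   = 81.63 km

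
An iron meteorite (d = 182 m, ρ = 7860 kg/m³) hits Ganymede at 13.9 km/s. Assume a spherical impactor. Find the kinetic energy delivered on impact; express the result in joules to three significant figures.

E ≈ 2.40 × 10^18 J

v = 13900 m/s.
Mass m = (π/6) ρ d³ = (π/6) × 7860 × (182)³ = 2.481 × 10^10 kg
E = ½ m v² = 0.5 × 2.481 × 10^10 × (13900)² = 2.397 × 10^18 J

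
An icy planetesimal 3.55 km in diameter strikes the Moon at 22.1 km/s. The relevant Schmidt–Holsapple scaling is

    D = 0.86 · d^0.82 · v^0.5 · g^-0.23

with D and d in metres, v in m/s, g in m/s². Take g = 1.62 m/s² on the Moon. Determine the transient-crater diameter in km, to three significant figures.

D ≈ 93.3 km

In SI units: d = 3550 m, v = 22100 m/s.
d^0.82 = 3550^0.82 = 815.1
v^0.5 = 22100^0.5 = 148.7
g^-0.23 = 1.62^-0.23 = 0.8950
D = 0.86 × 815.1 × 148.7 × 0.8950 = 93292 m
   = 93.29 km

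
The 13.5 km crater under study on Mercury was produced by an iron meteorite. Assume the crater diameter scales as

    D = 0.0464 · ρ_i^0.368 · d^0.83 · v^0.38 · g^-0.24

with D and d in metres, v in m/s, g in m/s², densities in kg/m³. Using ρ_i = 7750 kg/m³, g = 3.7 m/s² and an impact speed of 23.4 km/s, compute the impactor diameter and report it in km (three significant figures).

d ≈ 1.05 km

Rearranging for d: d = [D / (0.0464 · 7750^0.368 · 23400^0.38 · 3.7^-0.24)]^(1/0.83).
D = 13500 m.
7750^0.368 = 26.99
23400^0.38 = 45.74
3.7^-0.24 = 0.7305
Denominator = 0.0464 × 26.99 × 45.74 × 0.7305 = 41.84
D / 41.84 = 13500 / 41.84 = 322.7
d = 322.7^(1/0.83) = 322.7^1.2048 = 1053 m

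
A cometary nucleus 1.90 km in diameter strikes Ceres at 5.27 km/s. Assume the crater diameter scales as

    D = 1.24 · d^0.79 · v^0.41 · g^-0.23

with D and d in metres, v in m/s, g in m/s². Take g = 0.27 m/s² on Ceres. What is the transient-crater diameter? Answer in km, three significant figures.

In SI units: d = 1900 m, v = 5270 m/s.
d^0.79 = 1900^0.79 = 389.2
v^0.41 = 5270^0.41 = 33.57
g^-0.23 = 0.27^-0.23 = 1.351
D = 1.24 × 389.2 × 33.57 × 1.351 = 21888 m
   = 21.89 km

D ≈ 21.9 km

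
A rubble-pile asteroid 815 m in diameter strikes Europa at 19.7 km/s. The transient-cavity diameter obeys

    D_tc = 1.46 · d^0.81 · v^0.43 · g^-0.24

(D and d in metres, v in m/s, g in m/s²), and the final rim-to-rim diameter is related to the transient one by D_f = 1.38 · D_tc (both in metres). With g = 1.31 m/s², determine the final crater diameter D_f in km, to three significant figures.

D_f ≈ 30.3 km

v = 19700 m/s.
d^0.81 = 815^0.81 = 228.1
v^0.43 = 19700^0.43 = 70.25
g^-0.24 = 1.31^-0.24 = 0.9372
D_tc = 1.46 × 228.1 × 70.25 × 0.9372 = 21930 m
D_f = 1.38 × 21930 = 30263 m
     = 30.26 km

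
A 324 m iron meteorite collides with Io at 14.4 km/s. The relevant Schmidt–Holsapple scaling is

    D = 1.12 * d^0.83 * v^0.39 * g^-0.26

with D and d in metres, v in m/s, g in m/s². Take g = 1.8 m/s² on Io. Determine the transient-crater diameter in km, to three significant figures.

D ≈ 4.88 km

In SI units: v = 14400 m/s.
d^0.83 = 324^0.83 = 121.3
v^0.39 = 14400^0.39 = 41.86
g^-0.26 = 1.8^-0.26 = 0.8583
D = 1.12 × 121.3 × 41.86 × 0.8583 = 4881 m
   = 4.881 km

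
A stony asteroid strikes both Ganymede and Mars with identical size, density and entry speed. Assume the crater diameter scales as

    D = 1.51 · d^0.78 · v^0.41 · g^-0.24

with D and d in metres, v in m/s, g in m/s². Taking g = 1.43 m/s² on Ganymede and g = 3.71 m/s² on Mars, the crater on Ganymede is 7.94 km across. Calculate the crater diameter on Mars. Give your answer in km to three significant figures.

All impactor-dependent factors cancel in the ratio, leaving D_Mars/D_Ganymede = (g_Mars/g_Ganymede)^-0.24.
(3.71/1.43)^-0.24 = 2.594^-0.24 = 0.7955
D_Mars = 0.7955 × 7.94 km = 6.32 km

D ≈ 6.32 km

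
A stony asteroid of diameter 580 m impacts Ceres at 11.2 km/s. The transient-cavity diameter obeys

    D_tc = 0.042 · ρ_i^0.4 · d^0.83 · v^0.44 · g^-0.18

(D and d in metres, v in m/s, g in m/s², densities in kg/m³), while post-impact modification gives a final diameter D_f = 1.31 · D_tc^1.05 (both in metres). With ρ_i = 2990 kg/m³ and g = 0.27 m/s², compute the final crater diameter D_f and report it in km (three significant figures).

D_f ≈ 33.0 km

v = 11200 m/s.
ρ_i^0.4 = 2990^0.4 = 24.56
d^0.83 = 580^0.83 = 196.6
v^0.44 = 11200^0.44 = 60.49
g^-0.18 = 0.27^-0.18 = 1.266
D_tc = 0.042 × 24.56 × 196.6 × 60.49 × 1.266 = 15530 m
D_f = 1.31 × (15530)^1.05 = 32961 m
     = 32.96 km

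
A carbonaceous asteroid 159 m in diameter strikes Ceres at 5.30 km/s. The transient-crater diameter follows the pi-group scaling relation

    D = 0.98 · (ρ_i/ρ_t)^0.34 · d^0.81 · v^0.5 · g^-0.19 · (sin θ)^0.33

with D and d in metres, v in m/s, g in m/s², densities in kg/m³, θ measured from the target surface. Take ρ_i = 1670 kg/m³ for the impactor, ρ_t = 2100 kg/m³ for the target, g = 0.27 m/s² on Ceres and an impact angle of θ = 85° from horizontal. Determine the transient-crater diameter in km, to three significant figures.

D ≈ 5.13 km

In SI units: v = 5300 m/s.
(ρ_i/ρ_t)^0.34 = (1670/2100)^0.34 = 0.9251
d^0.81 = 159^0.81 = 60.69
v^0.5 = 5300^0.5 = 72.80
g^-0.19 = 0.27^-0.19 = 1.282
(sin 85°)^0.33 = 0.9962^0.33 = 0.9987
D = 0.98 × 0.9251 × 60.69 × 72.80 × 1.282 × 0.9987 = 5128 m
   = 5.128 km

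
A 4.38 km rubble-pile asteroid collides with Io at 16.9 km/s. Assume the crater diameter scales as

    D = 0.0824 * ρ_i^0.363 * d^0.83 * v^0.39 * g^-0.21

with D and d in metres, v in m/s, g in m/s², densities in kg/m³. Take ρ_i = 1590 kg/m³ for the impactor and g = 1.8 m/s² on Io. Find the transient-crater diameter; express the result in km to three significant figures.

In SI units: d = 4380 m, v = 16900 m/s.
ρ_i^0.363 = 1590^0.363 = 14.52
d^0.83 = 4380^0.83 = 1053
v^0.39 = 16900^0.39 = 44.55
g^-0.21 = 1.8^-0.21 = 0.8839
D = 0.0824 × 14.52 × 1053 × 44.55 × 0.8839 = 49610 m
   = 49.61 km

D ≈ 49.6 km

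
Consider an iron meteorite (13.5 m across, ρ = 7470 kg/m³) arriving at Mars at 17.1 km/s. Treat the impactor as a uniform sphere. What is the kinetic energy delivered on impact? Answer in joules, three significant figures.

E ≈ 1.41 × 10^15 J

v = 17100 m/s.
Mass m = (π/6) ρ d³ = (π/6) × 7470 × (13.5)³ = 9.623 × 10^6 kg
E = ½ m v² = 0.5 × 9.623 × 10^6 × (17100)² = 1.407 × 10^15 J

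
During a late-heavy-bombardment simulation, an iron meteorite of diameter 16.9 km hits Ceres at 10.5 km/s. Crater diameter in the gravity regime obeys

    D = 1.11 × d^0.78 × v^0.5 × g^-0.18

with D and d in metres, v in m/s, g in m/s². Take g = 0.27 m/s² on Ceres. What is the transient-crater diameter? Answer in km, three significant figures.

D ≈ 286 km

In SI units: d = 16900 m, v = 10500 m/s.
d^0.78 = 16900^0.78 = 1985
v^0.5 = 10500^0.5 = 102.5
g^-0.18 = 0.27^-0.18 = 1.266
D = 1.11 × 1985 × 102.5 × 1.266 = 2.859 × 10^5 m
   = 285.9 km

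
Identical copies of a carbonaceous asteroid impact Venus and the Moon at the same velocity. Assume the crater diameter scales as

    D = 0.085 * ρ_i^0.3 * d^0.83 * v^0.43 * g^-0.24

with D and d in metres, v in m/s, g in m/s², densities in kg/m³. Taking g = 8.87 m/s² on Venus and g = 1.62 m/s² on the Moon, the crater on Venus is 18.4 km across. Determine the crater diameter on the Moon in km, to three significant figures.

D ≈ 27.7 km

All impactor-dependent factors cancel in the ratio, leaving D_Moon/D_Venus = (g_Moon/g_Venus)^-0.24.
(1.62/8.87)^-0.24 = 0.1826^-0.24 = 1.504
D_Moon = 1.504 × 18.4 km = 27.7 km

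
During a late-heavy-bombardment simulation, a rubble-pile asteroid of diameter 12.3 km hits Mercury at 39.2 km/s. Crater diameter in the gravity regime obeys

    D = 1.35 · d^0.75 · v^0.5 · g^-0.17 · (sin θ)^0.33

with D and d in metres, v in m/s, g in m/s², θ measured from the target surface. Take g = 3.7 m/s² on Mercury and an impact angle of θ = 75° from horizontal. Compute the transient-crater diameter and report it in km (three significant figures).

In SI units: d = 12300 m, v = 39200 m/s.
d^0.75 = 12300^0.75 = 1168
v^0.5 = 39200^0.5 = 198.0
g^-0.17 = 3.7^-0.17 = 0.8006
(sin 75°)^0.33 = 0.9659^0.33 = 0.9886
D = 1.35 × 1168 × 198.0 × 0.8006 × 0.9886 = 2.471 × 10^5 m
   = 247.1 km

D ≈ 247 km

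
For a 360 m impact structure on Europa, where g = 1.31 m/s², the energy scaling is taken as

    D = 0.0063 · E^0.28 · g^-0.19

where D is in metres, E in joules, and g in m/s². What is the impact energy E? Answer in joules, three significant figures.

E ≈ 1.17 × 10^17 J

Rearranging: E = [D / (0.0063 · g^-0.19)]^(1/0.28).
g^-0.19 = 1.31^-0.19 = 0.9500
D / (0.0063 × 0.9500) = 360 / (5.985 × 10^-3) = 6.015 × 10^4
E = (6.015 × 10^4)^3.5714 = 1.171 × 10^17 J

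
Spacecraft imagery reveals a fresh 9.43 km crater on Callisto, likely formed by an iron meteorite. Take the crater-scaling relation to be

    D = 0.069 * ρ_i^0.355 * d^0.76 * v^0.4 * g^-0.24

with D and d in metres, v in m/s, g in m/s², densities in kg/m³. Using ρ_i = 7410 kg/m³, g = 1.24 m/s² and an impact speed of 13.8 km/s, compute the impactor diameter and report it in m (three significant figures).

d ≈ 632 m

Rearranging for d: d = [D / (0.069 · 7410^0.355 · 13800^0.4 · 1.24^-0.24)]^(1/0.76).
D = 9430 m.
7410^0.355 = 23.65
13800^0.4 = 45.28
1.24^-0.24 = 0.9497
Denominator = 0.069 × 23.65 × 45.28 × 0.9497 = 70.17
D / 70.17 = 9430 / 70.17 = 134.4
d = 134.4^(1/0.76) = 134.4^1.3158 = 631.8 m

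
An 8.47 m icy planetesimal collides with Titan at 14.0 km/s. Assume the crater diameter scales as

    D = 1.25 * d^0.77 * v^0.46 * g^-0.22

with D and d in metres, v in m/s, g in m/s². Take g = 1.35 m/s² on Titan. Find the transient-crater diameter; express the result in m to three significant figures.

In SI units: v = 14000 m/s.
d^0.77 = 8.47^0.77 = 5.182
v^0.46 = 14000^0.46 = 80.76
g^-0.22 = 1.35^-0.22 = 0.9361
D = 1.25 × 5.182 × 80.76 × 0.9361 = 489.7 m

D ≈ 490 m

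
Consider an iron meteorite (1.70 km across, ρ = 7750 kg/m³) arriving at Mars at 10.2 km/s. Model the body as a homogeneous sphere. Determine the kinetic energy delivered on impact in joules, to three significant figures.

d = 1700 m; v = 10200 m/s.
Mass m = (π/6) ρ d³ = (π/6) × 7750 × (1700)³ = 1.994 × 10^13 kg
E = ½ m v² = 0.5 × 1.994 × 10^13 × (10200)² = 1.037 × 10^21 J

E ≈ 1.04 × 10^21 J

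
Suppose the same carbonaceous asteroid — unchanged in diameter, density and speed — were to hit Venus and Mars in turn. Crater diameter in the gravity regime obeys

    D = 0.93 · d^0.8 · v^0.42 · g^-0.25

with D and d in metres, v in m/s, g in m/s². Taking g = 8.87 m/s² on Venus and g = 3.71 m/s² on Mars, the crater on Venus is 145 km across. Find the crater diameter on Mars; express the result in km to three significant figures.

All impactor-dependent factors cancel in the ratio, leaving D_Mars/D_Venus = (g_Mars/g_Venus)^-0.25.
(3.71/8.87)^-0.25 = 0.4183^-0.25 = 1.243
D_Mars = 1.243 × 145 km = 180 km

D ≈ 180 km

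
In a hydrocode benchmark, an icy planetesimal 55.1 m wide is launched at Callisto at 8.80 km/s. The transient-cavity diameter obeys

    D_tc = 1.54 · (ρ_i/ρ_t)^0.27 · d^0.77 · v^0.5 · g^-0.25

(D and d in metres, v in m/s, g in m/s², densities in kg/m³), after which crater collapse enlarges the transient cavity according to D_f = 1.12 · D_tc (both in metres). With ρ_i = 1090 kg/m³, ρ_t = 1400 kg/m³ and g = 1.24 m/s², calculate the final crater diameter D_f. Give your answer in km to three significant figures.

D_f ≈ 3.14 km

v = 8800 m/s.
(ρ_i/ρ_t)^0.27 = (1090/1400)^0.27 = 0.9347
d^0.77 = 55.1^0.77 = 21.91
v^0.5 = 8800^0.5 = 93.81
g^-0.25 = 1.24^-0.25 = 0.9476
D_tc = 1.54 × 0.9347 × 21.91 × 93.81 × 0.9476 = 2804 m
D_f = 1.12 × 2804 = 3140 m
     = 3.140 km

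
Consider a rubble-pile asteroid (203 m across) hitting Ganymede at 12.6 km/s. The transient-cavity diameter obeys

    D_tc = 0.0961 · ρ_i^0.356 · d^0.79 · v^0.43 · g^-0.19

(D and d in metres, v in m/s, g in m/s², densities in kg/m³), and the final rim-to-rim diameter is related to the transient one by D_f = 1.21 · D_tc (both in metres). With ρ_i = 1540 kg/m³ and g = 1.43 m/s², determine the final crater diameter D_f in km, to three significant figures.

D_f ≈ 5.71 km

v = 12600 m/s.
ρ_i^0.356 = 1540^0.356 = 13.64
d^0.79 = 203^0.79 = 66.52
v^0.43 = 12600^0.43 = 57.96
g^-0.19 = 1.43^-0.19 = 0.9343
D_tc = 0.0961 × 13.64 × 66.52 × 57.96 × 0.9343 = 4722 m
D_f = 1.21 × 4722 = 5714 m
     = 5.714 km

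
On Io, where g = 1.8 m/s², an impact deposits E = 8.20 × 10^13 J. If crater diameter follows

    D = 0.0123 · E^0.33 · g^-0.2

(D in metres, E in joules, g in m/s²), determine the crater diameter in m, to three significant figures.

D ≈ 427 m

E^0.33 = (8.20 × 10^13)^0.33 = 3.904 × 10^4
g^-0.2 = 1.8^-0.2 = 0.8891
D = 0.0123 × 3.904 × 10^4 × 0.8891 = 426.9 m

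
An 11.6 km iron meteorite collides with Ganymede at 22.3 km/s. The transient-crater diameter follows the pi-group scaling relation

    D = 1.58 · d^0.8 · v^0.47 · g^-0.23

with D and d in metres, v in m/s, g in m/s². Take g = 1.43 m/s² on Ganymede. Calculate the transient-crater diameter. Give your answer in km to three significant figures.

D ≈ 287 km

In SI units: d = 11600 m, v = 22300 m/s.
d^0.8 = 11600^0.8 = 1785
v^0.47 = 22300^0.47 = 110.6
g^-0.23 = 1.43^-0.23 = 0.9210
D = 1.58 × 1785 × 110.6 × 0.9210 = 2.873 × 10^5 m
   = 287.3 km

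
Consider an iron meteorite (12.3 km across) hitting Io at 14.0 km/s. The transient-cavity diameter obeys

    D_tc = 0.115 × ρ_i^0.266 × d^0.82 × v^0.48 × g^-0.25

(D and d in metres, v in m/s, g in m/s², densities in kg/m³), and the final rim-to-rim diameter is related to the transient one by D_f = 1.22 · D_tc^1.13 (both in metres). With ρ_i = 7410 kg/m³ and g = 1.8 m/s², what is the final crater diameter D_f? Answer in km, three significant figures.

D_f ≈ 1430 km

In SI: d = 12300 m, v = 14000 m/s.
ρ_i^0.266 = 7410^0.266 = 10.70
d^0.82 = 12300^0.82 = 2258
v^0.48 = 14000^0.48 = 97.76
g^-0.25 = 1.8^-0.25 = 0.8633
D_tc = 0.115 × 10.70 × 2258 × 97.76 × 0.8633 = 2.345 × 10^5 m
D_f = 1.22 × (2.345 × 10^5)^1.13 = 1.428 × 10^6 m
     = 1428 km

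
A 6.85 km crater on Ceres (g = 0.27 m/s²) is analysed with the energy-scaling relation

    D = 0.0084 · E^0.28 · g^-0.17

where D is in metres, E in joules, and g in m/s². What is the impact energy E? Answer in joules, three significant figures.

Rearranging: E = [D / (0.0084 · g^-0.17)]^(1/0.28).
D = 6850 m.
g^-0.17 = 0.27^-0.17 = 1.249
D / (0.0084 × 1.249) = 6850 / (0.01049) = 6.530 × 10^5
E = (6.530 × 10^5)^3.5714 = 5.853 × 10^20 J

E ≈ 5.85 × 10^20 J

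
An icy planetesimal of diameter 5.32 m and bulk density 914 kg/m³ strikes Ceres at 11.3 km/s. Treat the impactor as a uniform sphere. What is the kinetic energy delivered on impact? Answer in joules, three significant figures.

v = 11300 m/s.
Mass m = (π/6) ρ d³ = (π/6) × 914 × (5.32)³ = 7.206 × 10^4 kg
E = ½ m v² = 0.5 × 7.206 × 10^4 × (11300)² = 4.601 × 10^12 J

E ≈ 4.60 × 10^12 J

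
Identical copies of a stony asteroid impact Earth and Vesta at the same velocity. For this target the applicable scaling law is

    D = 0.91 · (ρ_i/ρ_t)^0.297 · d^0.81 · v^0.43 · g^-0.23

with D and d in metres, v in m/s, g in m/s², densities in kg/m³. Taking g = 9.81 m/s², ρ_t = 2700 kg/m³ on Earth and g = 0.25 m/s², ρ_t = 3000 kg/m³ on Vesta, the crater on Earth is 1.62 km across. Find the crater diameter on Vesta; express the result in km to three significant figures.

D ≈ 3.65 km

The impactor-only factors (d, v, ρ_i) cancel in the ratio, leaving D_Vesta/D_Earth = (g_Vesta/g_Earth)^-0.23 · (ρ_t,Earth/ρ_t,Vesta)^0.297.
(0.25/9.81)^-0.23 = 0.02548^-0.23 = 2.326
(2700/3000)^0.297 = 0.9000^0.297 = 0.9692
Ratio = 2.326 × 0.9692 = 2.254
D_Vesta = 2.254 × 1.62 km = 3.65 km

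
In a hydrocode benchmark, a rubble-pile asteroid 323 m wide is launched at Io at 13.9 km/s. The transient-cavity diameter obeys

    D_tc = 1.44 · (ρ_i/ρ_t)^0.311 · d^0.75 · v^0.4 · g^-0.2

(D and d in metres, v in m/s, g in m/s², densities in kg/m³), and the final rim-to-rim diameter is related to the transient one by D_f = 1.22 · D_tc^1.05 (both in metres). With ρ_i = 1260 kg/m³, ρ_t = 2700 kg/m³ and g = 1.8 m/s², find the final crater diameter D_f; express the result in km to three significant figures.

v = 13900 m/s.
(ρ_i/ρ_t)^0.311 = (1260/2700)^0.311 = 0.7890
d^0.75 = 323^0.75 = 76.19
v^0.4 = 13900^0.4 = 45.42
g^-0.2 = 1.8^-0.2 = 0.8891
D_tc = 1.44 × 0.7890 × 76.19 × 45.42 × 0.8891 = 3496 m
D_f = 1.22 × (3496)^1.05 = 6414 m
     = 6.414 km

D_f ≈ 6.41 km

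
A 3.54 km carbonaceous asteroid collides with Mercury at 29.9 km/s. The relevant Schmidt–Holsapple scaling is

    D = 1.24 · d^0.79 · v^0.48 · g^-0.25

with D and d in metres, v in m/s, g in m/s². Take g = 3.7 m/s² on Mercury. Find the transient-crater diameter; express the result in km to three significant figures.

In SI units: d = 3540 m, v = 29900 m/s.
d^0.79 = 3540^0.79 = 636.4
v^0.48 = 29900^0.48 = 140.7
g^-0.25 = 3.7^-0.25 = 0.7210
D = 1.24 × 636.4 × 140.7 × 0.7210 = 80054 m
   = 80.05 km

D ≈ 80.1 km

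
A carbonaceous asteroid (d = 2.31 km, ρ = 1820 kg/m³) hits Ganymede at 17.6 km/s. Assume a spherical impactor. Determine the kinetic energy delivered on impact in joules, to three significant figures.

d = 2310 m; v = 17600 m/s.
Mass m = (π/6) ρ d³ = (π/6) × 1820 × (2310)³ = 1.175 × 10^13 kg
E = ½ m v² = 0.5 × 1.175 × 10^13 × (17600)² = 1.820 × 10^21 J

E ≈ 1.82 × 10^21 J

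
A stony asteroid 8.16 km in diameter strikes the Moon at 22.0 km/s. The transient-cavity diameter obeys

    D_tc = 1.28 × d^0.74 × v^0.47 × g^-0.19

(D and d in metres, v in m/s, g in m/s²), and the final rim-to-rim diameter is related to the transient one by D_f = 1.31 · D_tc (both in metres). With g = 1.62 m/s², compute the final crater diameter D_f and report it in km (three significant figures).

D_f ≈ 132 km

In SI: d = 8160 m, v = 22000 m/s.
d^0.74 = 8160^0.74 = 784.6
v^0.47 = 22000^0.47 = 109.9
g^-0.19 = 1.62^-0.19 = 0.9124
D_tc = 1.28 × 784.6 × 109.9 × 0.9124 = 1.007 × 10^5 m
D_f = 1.31 × 1.007 × 10^5 = 1.319 × 10^5 m
     = 131.9 km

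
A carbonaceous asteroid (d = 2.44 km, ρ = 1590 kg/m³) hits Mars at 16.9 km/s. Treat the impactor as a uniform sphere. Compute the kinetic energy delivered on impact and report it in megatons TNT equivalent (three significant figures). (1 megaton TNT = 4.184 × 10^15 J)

E ≈ 4.13 × 10^5 Mt TNT

d = 2440 m; v = 16900 m/s.
Mass m = (π/6) ρ d³ = (π/6) × 1590 × (2440)³ = 1.209 × 10^13 kg
E = ½ m v² = 0.5 × 1.209 × 10^13 × (16900)² = 1.727 × 10^21 J
   = 1.727 × 10^21 / 4.184×10^15 = 4.128 × 10^5 Mt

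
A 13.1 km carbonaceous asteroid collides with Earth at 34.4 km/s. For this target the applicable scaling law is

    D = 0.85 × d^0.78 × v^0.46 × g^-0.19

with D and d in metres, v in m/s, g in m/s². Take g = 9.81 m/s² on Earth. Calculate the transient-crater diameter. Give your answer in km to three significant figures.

D ≈ 109 km

In SI units: d = 13100 m, v = 34400 m/s.
d^0.78 = 13100^0.78 = 1627
v^0.46 = 34400^0.46 = 122.1
g^-0.19 = 9.81^-0.19 = 0.6480
D = 0.85 × 1627 × 122.1 × 0.6480 = 1.094 × 10^5 m
   = 109.4 km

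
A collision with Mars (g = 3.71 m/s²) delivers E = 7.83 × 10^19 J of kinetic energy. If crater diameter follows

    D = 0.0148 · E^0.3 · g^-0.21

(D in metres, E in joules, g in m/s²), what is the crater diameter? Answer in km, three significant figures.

E^0.3 = (7.83 × 10^19)^0.3 = 9.292 × 10^5
g^-0.21 = 3.71^-0.21 = 0.7593
D = 0.0148 × 9.292 × 10^5 × 0.7593 = 10442 m
   = 10.44 km

D ≈ 10.4 km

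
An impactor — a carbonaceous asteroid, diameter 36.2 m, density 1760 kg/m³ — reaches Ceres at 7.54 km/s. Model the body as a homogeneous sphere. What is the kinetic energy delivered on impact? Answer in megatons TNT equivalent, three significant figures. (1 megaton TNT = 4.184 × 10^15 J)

E ≈ 0.297 Mt TNT

v = 7540 m/s.
Mass m = (π/6) ρ d³ = (π/6) × 1760 × (36.2)³ = 4.372 × 10^7 kg
E = ½ m v² = 0.5 × 4.372 × 10^7 × (7540)² = 1.243 × 10^15 J
   = 1.243 × 10^15 / 4.184×10^15 = 0.2971 Mt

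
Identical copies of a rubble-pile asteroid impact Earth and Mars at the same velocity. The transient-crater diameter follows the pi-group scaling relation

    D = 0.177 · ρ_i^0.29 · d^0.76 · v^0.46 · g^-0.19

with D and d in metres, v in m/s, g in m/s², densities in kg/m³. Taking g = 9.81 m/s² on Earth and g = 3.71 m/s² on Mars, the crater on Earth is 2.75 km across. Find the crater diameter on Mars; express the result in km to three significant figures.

D ≈ 3.31 km

All impactor-dependent factors cancel in the ratio, leaving D_Mars/D_Earth = (g_Mars/g_Earth)^-0.19.
(3.71/9.81)^-0.19 = 0.3782^-0.19 = 1.203
D_Mars = 1.203 × 2.75 km = 3.31 km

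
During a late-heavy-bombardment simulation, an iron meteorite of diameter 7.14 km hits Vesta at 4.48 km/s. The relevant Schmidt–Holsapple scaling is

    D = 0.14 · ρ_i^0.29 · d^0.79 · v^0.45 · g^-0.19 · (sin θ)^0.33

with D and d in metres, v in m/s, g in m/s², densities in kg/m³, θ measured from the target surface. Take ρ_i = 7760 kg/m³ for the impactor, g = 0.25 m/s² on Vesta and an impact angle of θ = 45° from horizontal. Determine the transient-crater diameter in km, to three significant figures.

In SI units: d = 7140 m, v = 4480 m/s.
ρ_i^0.29 = 7760^0.29 = 13.43
d^0.79 = 7140^0.79 = 1108
v^0.45 = 4480^0.45 = 43.96
g^-0.19 = 0.25^-0.19 = 1.301
(sin 45°)^0.33 = 0.7071^0.33 = 0.8919
D = 0.14 × 13.43 × 1108 × 43.96 × 1.301 × 0.8919 = 1.063 × 10^5 m
   = 106.3 km

D ≈ 106 km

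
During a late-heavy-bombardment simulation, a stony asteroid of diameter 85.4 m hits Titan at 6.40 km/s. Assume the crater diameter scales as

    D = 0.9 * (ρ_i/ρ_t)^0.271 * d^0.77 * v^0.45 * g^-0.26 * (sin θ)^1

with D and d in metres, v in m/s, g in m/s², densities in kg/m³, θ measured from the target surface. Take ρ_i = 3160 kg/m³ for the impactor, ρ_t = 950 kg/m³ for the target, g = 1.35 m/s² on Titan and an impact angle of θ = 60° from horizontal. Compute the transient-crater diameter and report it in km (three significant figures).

In SI units: v = 6400 m/s.
(ρ_i/ρ_t)^0.271 = (3160/950)^0.271 = 1.385
d^0.77 = 85.4^0.77 = 30.71
v^0.45 = 6400^0.45 = 51.62
g^-0.26 = 1.35^-0.26 = 0.9249
(sin 60°)^1 = 0.8660^1 = 0.8660
D = 0.9 × 1.385 × 30.71 × 51.62 × 0.9249 × 0.8660 = 1583 m
   = 1.583 km

D ≈ 1.58 km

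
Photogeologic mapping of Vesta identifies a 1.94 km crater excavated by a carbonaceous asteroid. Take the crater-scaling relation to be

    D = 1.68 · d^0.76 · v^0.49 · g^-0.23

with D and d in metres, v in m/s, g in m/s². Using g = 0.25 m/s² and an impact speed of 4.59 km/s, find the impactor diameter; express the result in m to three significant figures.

Rearranging for d: d = [D / (1.68 · 4590^0.49 · 0.25^-0.23)]^(1/0.76).
D = 1940 m.
4590^0.49 = 62.27
0.25^-0.23 = 1.376
Denominator = 1.68 × 62.27 × 1.376 = 143.9
D / 143.9 = 1940 / 143.9 = 13.48
d = 13.48^(1/0.76) = 13.48^1.3158 = 30.65 m

d ≈ 30.7 m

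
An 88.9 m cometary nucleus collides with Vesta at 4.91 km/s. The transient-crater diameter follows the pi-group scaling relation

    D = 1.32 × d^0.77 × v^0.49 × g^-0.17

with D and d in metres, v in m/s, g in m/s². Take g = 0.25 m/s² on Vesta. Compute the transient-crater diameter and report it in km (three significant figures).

In SI units: v = 4910 m/s.
d^0.77 = 88.9^0.77 = 31.67
v^0.49 = 4910^0.49 = 64.36
g^-0.17 = 0.25^-0.17 = 1.266
D = 1.32 × 31.67 × 64.36 × 1.266 = 3406 m
   = 3.406 km

D ≈ 3.41 km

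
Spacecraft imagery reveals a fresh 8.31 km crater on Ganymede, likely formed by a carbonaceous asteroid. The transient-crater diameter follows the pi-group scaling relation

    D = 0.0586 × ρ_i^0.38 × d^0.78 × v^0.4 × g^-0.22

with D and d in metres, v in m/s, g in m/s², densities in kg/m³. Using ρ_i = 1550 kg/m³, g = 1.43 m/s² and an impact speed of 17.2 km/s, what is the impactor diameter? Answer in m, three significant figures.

d ≈ 836 m

Rearranging for d: d = [D / (0.0586 · 1550^0.38 · 17200^0.4 · 1.43^-0.22)]^(1/0.78).
D = 8310 m.
1550^0.38 = 16.31
17200^0.4 = 49.46
1.43^-0.22 = 0.9243
Denominator = 0.0586 × 16.31 × 49.46 × 0.9243 = 43.69
D / 43.69 = 8310 / 43.69 = 190.2
d = 190.2^(1/0.78) = 190.2^1.2821 = 835.9 m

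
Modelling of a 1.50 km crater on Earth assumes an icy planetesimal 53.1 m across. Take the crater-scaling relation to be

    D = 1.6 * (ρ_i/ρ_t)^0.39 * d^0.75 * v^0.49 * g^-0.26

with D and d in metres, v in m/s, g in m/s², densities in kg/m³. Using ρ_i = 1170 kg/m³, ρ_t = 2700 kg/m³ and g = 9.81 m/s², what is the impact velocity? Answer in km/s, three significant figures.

Rearranging for v: v = [D / (1.6 · (1170/2700)^0.39 · 53.1^0.75 · 9.81^-0.26)]^(1/0.49).
D = 1500 m.
(1170/2700)^0.39 = 0.7217
53.1^0.75 = 19.67
9.81^-0.26 = 0.5523
Denominator = 1.6 × 0.7217 × 19.67 × 0.5523 = 12.54
D / 12.54 = 1500 / 12.54 = 119.6
v = 119.6^(1/0.49) = 119.6^2.0408 = 17387 m/s

v ≈ 17.4 km/s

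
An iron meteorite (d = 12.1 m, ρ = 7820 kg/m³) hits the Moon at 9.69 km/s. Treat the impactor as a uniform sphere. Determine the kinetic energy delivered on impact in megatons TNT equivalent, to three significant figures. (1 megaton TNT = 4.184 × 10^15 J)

v = 9690 m/s.
Mass m = (π/6) ρ d³ = (π/6) × 7820 × (12.1)³ = 7.254 × 10^6 kg
E = ½ m v² = 0.5 × 7.254 × 10^6 × (9690)² = 3.406 × 10^14 J
   = 3.406 × 10^14 / 4.184×10^15 = 0.08141 Mt

E ≈ 0.0814 Mt TNT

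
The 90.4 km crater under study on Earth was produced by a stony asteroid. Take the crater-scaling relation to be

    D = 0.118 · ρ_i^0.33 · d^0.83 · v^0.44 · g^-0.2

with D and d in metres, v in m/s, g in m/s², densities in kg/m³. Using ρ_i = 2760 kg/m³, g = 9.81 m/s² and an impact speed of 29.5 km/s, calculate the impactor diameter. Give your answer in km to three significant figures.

d ≈ 3.90 km

Rearranging for d: d = [D / (0.118 · 2760^0.33 · 29500^0.44 · 9.81^-0.2)]^(1/0.83).
D = 90400 m.
2760^0.33 = 13.66
29500^0.44 = 92.62
9.81^-0.2 = 0.6334
Denominator = 0.118 × 13.66 × 92.62 × 0.6334 = 94.56
D / 94.56 = 90400 / 94.56 = 956.0
d = 956.0^(1/0.83) = 956.0^1.2048 = 3898 m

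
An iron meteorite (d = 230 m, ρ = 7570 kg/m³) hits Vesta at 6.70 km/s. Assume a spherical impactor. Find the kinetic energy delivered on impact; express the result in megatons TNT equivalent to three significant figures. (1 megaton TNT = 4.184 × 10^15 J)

v = 6700 m/s.
Mass m = (π/6) ρ d³ = (π/6) × 7570 × (230)³ = 4.823 × 10^10 kg
E = ½ m v² = 0.5 × 4.823 × 10^10 × (6700)² = 1.083 × 10^18 J
   = 1.083 × 10^18 / 4.184×10^15 = 258.8 Mt

E ≈ 259 Mt TNT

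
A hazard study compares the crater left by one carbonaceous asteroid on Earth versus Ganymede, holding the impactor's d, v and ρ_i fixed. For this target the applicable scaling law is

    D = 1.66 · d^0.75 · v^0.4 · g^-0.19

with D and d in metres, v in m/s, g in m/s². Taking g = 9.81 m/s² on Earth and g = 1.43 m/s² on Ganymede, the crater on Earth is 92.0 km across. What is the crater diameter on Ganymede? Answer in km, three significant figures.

All impactor-dependent factors cancel in the ratio, leaving D_Ganymede/D_Earth = (g_Ganymede/g_Earth)^-0.19.
(1.43/9.81)^-0.19 = 0.1458^-0.19 = 1.442
D_Ganymede = 1.442 × 92.0 km = 133 km

D ≈ 133 km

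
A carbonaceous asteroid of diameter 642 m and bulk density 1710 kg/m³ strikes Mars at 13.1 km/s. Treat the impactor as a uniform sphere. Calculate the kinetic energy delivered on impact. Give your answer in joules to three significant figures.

v = 13100 m/s.
Mass m = (π/6) ρ d³ = (π/6) × 1710 × (642)³ = 2.369 × 10^11 kg
E = ½ m v² = 0.5 × 2.369 × 10^11 × (13100)² = 2.033 × 10^19 J

E ≈ 2.03 × 10^19 J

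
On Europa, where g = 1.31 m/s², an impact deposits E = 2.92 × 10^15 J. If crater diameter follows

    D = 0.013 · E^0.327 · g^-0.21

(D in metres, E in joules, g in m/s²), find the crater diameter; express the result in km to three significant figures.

E^0.327 = (2.92 × 10^15)^0.327 = 1.141 × 10^5
g^-0.21 = 1.31^-0.21 = 0.9449
D = 0.013 × 1.141 × 10^5 × 0.9449 = 1402 m
   = 1.402 km

D ≈ 1.40 km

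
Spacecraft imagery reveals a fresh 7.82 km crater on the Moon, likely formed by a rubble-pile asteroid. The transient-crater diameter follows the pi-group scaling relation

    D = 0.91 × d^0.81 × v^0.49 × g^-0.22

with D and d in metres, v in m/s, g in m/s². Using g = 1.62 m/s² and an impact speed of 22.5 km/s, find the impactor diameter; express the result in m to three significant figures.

Rearranging for d: d = [D / (0.91 · 22500^0.49 · 1.62^-0.22)]^(1/0.81).
D = 7820 m.
22500^0.49 = 135.7
1.62^-0.22 = 0.8993
Denominator = 0.91 × 135.7 × 0.8993 = 111.1
D / 111.1 = 7820 / 111.1 = 70.39
d = 70.39^(1/0.81) = 70.39^1.2346 = 191.0 m

d ≈ 191 m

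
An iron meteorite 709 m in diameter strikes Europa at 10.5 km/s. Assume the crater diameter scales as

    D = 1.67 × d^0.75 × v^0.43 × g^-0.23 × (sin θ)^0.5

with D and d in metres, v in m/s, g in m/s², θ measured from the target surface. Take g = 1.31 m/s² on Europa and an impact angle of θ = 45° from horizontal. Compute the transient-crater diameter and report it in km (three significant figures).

D ≈ 9.72 km

In SI units: v = 10500 m/s.
d^0.75 = 709^0.75 = 137.4
v^0.43 = 10500^0.43 = 53.59
g^-0.23 = 1.31^-0.23 = 0.9398
(sin 45°)^0.5 = 0.7071^0.5 = 0.8409
D = 1.67 × 137.4 × 53.59 × 0.9398 × 0.8409 = 9718 m
   = 9.718 km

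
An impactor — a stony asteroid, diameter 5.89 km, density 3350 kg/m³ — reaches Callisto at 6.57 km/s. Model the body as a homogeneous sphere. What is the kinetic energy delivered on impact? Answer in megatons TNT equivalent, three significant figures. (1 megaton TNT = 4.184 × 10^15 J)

E ≈ 1.85 × 10^6 Mt TNT

d = 5890 m; v = 6570 m/s.
Mass m = (π/6) ρ d³ = (π/6) × 3350 × (5890)³ = 3.584 × 10^14 kg
E = ½ m v² = 0.5 × 3.584 × 10^14 × (6570)² = 7.735 × 10^21 J
   = 7.735 × 10^21 / 4.184×10^15 = 1.849 × 10^6 Mt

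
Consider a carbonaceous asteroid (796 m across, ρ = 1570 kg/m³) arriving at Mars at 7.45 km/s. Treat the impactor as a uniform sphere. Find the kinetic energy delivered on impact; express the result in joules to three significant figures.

v = 7450 m/s.
Mass m = (π/6) ρ d³ = (π/6) × 1570 × (796)³ = 4.146 × 10^11 kg
E = ½ m v² = 0.5 × 4.146 × 10^11 × (7450)² = 1.151 × 10^19 J

E ≈ 1.15 × 10^19 J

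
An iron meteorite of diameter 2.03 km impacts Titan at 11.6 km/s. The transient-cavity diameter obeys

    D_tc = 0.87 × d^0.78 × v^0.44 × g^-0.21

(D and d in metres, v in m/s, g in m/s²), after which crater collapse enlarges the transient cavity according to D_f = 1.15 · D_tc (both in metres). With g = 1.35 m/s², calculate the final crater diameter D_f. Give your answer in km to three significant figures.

D_f ≈ 21.9 km

In SI: d = 2030 m, v = 11600 m/s.
d^0.78 = 2030^0.78 = 380.1
v^0.44 = 11600^0.44 = 61.43
g^-0.21 = 1.35^-0.21 = 0.9389
D_tc = 0.87 × 380.1 × 61.43 × 0.9389 = 19070 m
D_f = 1.15 × 19070 = 21930 m
     = 21.93 km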